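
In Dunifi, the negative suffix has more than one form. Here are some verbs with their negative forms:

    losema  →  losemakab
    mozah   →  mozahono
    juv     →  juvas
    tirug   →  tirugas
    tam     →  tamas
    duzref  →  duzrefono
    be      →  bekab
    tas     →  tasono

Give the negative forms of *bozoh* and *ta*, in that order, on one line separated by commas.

bozohono, takab

The alternation tracks the final sound of the stem — -ono when the stem ends in a voiceless consonant (*mozah*, *duzref*, *tas*); -as when the stem ends in a voiced consonant (*juv*, *tirug*, *tam*); -kab when the stem ends in a vowel (*losema*, *be*).
Since the final sound of *bozoh* is /h/ (a voiceless consonant), it takes -ono, giving *bozohono*.
The final sound of *ta* is /a/, which is a vowel, so the suffix is -kab, giving *takab*.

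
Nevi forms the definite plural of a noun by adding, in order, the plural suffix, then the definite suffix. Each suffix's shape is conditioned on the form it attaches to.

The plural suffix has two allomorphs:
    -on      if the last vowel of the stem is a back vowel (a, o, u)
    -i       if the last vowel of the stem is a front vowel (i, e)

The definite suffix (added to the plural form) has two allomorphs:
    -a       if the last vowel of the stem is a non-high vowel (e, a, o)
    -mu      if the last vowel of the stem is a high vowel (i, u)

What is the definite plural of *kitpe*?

kitpeimu

*kitpe*: last vowel = /e/, a front vowel → -i → *kitpei*.
The last vowel of the plural form *kitpei* is /i/, which is a high vowel, so the definite suffix is -mu, giving *kitpeimu*.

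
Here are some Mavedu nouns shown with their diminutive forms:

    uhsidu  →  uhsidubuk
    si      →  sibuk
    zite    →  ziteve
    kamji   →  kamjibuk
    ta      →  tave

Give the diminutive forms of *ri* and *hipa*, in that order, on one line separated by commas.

The pattern is height harmony: -buk when the last vowel of the stem is a high vowel (*uhsidu*, *si*, *kamji*); -ve when the last vowel of the stem is a non-high vowel (*zite*, *ta*).
*ri* — last vowel /i/ (a high vowel) → -buk → *ribuk*.
*hipa*: last vowel = /a/, a non-high vowel → -ve → *hipave*.

ribuk, hipave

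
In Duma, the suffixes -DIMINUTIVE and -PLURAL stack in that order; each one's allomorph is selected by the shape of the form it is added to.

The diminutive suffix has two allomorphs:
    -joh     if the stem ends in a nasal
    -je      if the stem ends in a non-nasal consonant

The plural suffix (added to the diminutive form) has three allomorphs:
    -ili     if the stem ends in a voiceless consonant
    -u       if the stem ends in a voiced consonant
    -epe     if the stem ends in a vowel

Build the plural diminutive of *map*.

mapjeepe

Since the final consonant of *map* is /p/ (non-nasal), it takes -je, giving *mapje*.
The diminutive form *mapje* — final sound /e/ (a vowel) → -epe → *mapjeepe*.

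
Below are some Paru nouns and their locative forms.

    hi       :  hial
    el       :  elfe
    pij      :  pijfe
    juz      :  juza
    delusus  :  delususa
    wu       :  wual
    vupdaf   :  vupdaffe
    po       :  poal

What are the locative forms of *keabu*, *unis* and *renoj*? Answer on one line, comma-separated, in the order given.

The suffix is conditioned by the final sound: -a when the stem ends in a sibilant (*juz*, *delusus*); -fe when the stem ends in a non-sibilant consonant (*el*, *pij*, *vupdaf*); -al when the stem ends in a vowel (*hi*, *wu*, *po*).
The final sound of *keabu* is /u/, which is a vowel, so the suffix is -al, giving *keabual*.
Since the final sound of *unis* is /s/ (a sibilant), it takes -a, giving *unisa*.
The final sound of *renoj* is /j/, which is a non-sibilant consonant, so the suffix is -fe, giving *renojfe*.

keabual, unisa, renojfe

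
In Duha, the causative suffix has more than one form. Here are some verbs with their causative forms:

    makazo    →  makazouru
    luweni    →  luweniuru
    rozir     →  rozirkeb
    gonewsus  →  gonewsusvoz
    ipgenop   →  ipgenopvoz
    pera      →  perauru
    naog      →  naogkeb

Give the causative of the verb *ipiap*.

Looking at the final sound of each stem: -voz when the stem ends in a voiceless consonant (*gonewsus*, *ipgenop*); -keb when the stem ends in a voiced consonant (*rozir*, *naog*); -uru when the stem ends in a vowel (*makazo*, *luweni*, *pera*).
*ipiap*: final sound = /p/, a voiceless consonant → -voz → *ipiapvoz*.

ipiapvoz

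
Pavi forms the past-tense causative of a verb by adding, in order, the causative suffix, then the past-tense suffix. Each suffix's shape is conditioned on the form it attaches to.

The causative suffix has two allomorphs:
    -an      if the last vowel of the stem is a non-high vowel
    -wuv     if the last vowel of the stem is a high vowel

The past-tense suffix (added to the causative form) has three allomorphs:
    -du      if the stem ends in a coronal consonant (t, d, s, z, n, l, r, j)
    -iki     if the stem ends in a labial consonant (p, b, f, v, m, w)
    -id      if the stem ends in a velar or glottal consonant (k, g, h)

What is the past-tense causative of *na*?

naandu

Since the last vowel of *na* is /a/ (a non-high vowel), it takes -an, giving *naan*.
The final consonant of the causative form *naan* is /n/, which is coronal, so the past-tense suffix is -du, giving *naandu*.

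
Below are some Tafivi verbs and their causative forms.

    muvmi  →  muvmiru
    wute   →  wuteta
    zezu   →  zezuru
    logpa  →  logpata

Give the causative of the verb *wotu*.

woturu

The pattern is height harmony: -ru when the last vowel of the stem is a high vowel (*muvmi*, *zezu*); -ta when the last vowel of the stem is a non-high vowel (*wute*, *logpa*).
*wotu* — last vowel /u/ (a high vowel) → -ru → *woturu*.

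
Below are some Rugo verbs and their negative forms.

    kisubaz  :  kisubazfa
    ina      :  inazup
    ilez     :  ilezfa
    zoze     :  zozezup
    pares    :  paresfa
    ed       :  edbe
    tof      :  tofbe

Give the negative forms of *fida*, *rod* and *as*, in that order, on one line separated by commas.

fidazup, rodbe, asfa

Looking at the final sound of each stem: -fa when the stem ends in a sibilant (*kisubaz*, *ilez*, *pares*); -be when the stem ends in a non-sibilant consonant (*ed*, *tof*); -zup when the stem ends in a vowel (*ina*, *zoze*).
Since the final sound of *fida* is /a/ (a vowel), it takes -zup, giving *fidazup*.
The final sound of *rod* is /d/, which is a non-sibilant consonant, so the suffix is -be, giving *rodbe*.
The final sound of *as* is /s/, which is a sibilant, so the suffix is -fa, giving *asfa*.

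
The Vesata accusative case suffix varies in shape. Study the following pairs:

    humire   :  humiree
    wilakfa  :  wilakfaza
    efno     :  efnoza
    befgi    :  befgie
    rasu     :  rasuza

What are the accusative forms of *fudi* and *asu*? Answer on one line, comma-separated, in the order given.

Looking at the last vowel of each stem: -e when the last vowel of the stem is a front vowel (*humire*, *befgi*); -za when the last vowel of the stem is a back vowel (*wilakfa*, *efno*, *rasu*).
*fudi* — last vowel /i/ (a front vowel) → -e → *fudie*.
Since the last vowel of *asu* is /u/ (a back vowel), it takes -za, giving *asuza*.

fudie, asuza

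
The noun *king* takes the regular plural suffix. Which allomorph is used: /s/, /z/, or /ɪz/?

/z/

The stem *king* ends in a voiced non-sibilant sound.
The plural suffix surfaces as /ɪz/ after sibilants, /s/ after other voiceless consonants, and /z/ after other voiced sounds.
So the plural -s on *king* is pronounced /z/.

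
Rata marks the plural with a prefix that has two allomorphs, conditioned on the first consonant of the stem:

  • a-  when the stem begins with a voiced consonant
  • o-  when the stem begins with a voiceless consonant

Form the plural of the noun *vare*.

avare

*vare*: first consonant = /v/, voiced → a- → *avare*.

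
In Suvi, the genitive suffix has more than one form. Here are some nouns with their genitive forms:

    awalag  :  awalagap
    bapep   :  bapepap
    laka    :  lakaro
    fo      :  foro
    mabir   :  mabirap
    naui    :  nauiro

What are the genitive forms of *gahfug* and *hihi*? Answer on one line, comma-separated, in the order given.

The alternation tracks the final sound of the stem — -ap when the stem ends in a consonant (*awalag*, *bapep*, *mabir*); -ro when the stem ends in a vowel (*laka*, *fo*, *naui*).
The final sound of *gahfug* is /g/, which is a consonant, so the suffix is -ap, giving *gahfugap*.
*hihi*: final sound = /i/, a vowel → -ro → *hihiro*.

gahfugap, hihiro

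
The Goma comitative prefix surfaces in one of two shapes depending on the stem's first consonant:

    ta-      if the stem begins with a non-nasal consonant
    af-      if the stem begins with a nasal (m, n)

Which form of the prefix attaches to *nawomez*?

Since the first consonant of *nawomez* is /n/ (a nasal), it takes af-.

af-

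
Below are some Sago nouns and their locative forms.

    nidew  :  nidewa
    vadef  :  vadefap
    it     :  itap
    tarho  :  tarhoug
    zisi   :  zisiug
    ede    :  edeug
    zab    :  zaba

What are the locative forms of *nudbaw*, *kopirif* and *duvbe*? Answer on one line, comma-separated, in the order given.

nudbawa, kopirifap, duvbeug

The alternation tracks the final sound of the stem — -ap when the stem ends in a voiceless consonant (*vadef*, *it*); -a when the stem ends in a voiced consonant (*nidew*, *zab*); -ug when the stem ends in a vowel (*tarho*, *zisi*, *ede*).
The final sound of *nudbaw* is /w/, which is a voiced consonant, so the suffix is -a, giving *nudbawa*.
*kopirif* — final sound /f/ (a voiceless consonant) → -ap → *kopirifap*.
*duvbe*: final sound = /e/, a vowel → -ug → *duvbeug*.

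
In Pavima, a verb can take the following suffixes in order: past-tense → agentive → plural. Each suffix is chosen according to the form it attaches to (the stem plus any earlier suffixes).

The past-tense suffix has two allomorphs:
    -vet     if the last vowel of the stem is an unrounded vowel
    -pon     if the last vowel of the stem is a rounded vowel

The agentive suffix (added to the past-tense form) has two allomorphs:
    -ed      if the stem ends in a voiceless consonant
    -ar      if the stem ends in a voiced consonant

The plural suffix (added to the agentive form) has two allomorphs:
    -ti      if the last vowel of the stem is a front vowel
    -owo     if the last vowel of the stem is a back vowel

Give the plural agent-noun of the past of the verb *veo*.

The last vowel of *veo* is /o/, which is a rounded vowel, so the past-tense suffix is -pon, giving *veopon*.
Since the final consonant of the past-tense form *veopon* is /n/ (voiced), it takes -ar, giving *veoponar*.
The agentive form *veoponar*: last vowel = /a/, a back vowel → -owo → *veoponarowo*.

veoponarowo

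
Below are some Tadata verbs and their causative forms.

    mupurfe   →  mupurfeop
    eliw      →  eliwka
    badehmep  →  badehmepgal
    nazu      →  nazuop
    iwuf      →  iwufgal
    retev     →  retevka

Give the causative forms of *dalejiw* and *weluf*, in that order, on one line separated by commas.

dalejiwka, welufgal

Looking at the final sound of each stem: -gal when the stem ends in a voiceless consonant (*badehmep*, *iwuf*); -ka when the stem ends in a voiced consonant (*eliw*, *retev*); -op when the stem ends in a vowel (*mupurfe*, *nazu*).
The final sound of *dalejiw* is /w/, which is a voiced consonant, so the suffix is -ka, giving *dalejiwka*.
Since the final sound of *weluf* is /f/ (a voiceless consonant), it takes -gal, giving *welufgal*.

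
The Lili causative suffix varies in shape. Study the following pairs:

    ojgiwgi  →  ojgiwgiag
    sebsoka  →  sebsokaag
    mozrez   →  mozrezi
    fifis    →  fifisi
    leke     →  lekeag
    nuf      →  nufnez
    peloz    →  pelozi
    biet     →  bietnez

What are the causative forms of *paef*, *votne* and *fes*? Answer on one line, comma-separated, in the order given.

paefnez, votneag, fesi

The pattern is sibilance of the final sound: -i when the stem ends in a sibilant (*mozrez*, *fifis*, *peloz*); -nez when the stem ends in a non-sibilant consonant (*nuf*, *biet*); -ag when the stem ends in a vowel (*ojgiwgi*, *sebsoka*, *leke*).
The final sound of *paef* is /f/, which is a non-sibilant consonant, so the suffix is -nez, giving *paefnez*.
The final sound of *votne* is /e/, which is a vowel, so the suffix is -ag, giving *votneag*.
Since the final sound of *fes* is /s/ (a sibilant), it takes -i, giving *fesi*.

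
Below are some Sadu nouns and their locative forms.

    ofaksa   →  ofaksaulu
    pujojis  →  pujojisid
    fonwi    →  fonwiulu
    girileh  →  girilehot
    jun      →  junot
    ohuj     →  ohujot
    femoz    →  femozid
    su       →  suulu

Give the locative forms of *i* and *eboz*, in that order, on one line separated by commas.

Looking at the final sound of each stem: -id when the stem ends in a sibilant (*pujojis*, *femoz*); -ot when the stem ends in a non-sibilant consonant (*girileh*, *jun*, *ohuj*); -ulu when the stem ends in a vowel (*ofaksa*, *fonwi*, *su*).
The final sound of *i* is /i/, which is a vowel, so the suffix is -ulu, giving *iulu*.
The final sound of *eboz* is /z/, which is a sibilant, so the suffix is -id, giving *ebozid*.

iulu, ebozid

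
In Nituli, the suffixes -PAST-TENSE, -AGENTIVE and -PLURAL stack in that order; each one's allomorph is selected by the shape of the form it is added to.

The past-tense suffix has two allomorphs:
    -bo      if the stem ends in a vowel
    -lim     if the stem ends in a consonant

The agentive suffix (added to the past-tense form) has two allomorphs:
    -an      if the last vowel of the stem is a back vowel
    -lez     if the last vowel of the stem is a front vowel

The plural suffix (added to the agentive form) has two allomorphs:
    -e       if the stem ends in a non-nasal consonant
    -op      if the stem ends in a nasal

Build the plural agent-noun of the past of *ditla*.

*ditla* — final sound /a/ (a vowel) → -bo → *ditlabo*.
Since the last vowel of the past-tense form *ditlabo* is /o/ (a back vowel), it takes -an, giving *ditlaboan*.
The agentive form *ditlaboan* — final consonant /n/ (a nasal) → -op → *ditlaboanop*.

ditlaboanop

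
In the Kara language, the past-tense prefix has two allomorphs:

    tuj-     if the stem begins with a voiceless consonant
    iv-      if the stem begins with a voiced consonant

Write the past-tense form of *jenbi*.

ivjenbi

Since the first consonant of *jenbi* is /j/ (voiced), it takes iv-, giving *ivjenbi*.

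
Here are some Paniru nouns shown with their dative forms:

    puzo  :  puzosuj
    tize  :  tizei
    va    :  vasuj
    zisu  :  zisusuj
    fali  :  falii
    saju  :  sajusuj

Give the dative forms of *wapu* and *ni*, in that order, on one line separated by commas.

Looking at the last vowel of each stem: -i when the last vowel of the stem is a front vowel (*tize*, *fali*); -suj when the last vowel of the stem is a back vowel (*puzo*, *va*, *zisu*, *saju*).
*wapu*: last vowel = /u/, a back vowel → -suj → *wapusuj*.
*ni*: last vowel = /i/, a front vowel → -i → *nii*.

wapusuj, nii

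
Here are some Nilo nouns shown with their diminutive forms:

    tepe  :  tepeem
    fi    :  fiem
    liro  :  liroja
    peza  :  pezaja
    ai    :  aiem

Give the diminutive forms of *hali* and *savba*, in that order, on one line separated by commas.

The pattern is front/back vowel harmony: -em when the last vowel of the stem is a front vowel (*tepe*, *fi*, *ai*); -ja when the last vowel of the stem is a back vowel (*liro*, *peza*).
Since the last vowel of *hali* is /i/ (a front vowel), it takes -em, giving *haliem*.
Since the last vowel of *savba* is /a/ (a back vowel), it takes -ja, giving *savbaja*.

haliem, savbaja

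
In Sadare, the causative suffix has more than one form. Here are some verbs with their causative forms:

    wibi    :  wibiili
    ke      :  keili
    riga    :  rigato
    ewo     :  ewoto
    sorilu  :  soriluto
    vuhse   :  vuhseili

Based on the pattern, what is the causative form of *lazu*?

lazuto

The pattern is front/back vowel harmony: -ili when the last vowel of the stem is a front vowel (*wibi*, *ke*, *vuhse*); -to when the last vowel of the stem is a back vowel (*riga*, *ewo*, *sorilu*).
Since the last vowel of *lazu* is /u/ (a back vowel), it takes -to, giving *lazuto*.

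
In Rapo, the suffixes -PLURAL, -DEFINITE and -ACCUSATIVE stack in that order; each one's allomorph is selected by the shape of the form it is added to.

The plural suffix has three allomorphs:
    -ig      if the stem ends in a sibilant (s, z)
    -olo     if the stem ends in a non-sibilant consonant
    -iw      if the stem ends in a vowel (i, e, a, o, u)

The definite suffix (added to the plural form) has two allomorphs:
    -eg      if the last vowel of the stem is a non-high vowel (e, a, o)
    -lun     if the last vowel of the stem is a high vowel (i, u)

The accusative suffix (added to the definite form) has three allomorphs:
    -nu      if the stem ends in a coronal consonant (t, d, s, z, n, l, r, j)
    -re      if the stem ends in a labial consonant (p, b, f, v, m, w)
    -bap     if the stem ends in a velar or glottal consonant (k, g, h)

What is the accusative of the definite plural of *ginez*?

gineziglunnu

The final sound of *ginez* is /z/, which is a sibilant, so the plural suffix is -ig, giving *ginezig*.
Since the last vowel of the plural form *ginezig* is /i/ (a high vowel), it takes -lun, giving *gineziglun*.
The definite form *gineziglun*: final consonant = /n/, coronal → -nu → *gineziglunnu*.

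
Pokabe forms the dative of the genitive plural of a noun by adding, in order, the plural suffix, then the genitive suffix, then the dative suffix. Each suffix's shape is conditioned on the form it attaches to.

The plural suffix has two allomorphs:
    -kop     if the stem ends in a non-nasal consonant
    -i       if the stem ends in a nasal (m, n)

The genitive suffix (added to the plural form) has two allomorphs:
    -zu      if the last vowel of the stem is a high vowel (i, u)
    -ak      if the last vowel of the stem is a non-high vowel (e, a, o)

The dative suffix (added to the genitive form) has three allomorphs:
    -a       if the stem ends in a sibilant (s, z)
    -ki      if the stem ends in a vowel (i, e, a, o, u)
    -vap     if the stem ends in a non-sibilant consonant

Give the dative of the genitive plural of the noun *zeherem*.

zeheremizuki

*zeherem* — final consonant /m/ (a nasal) → -i → *zeheremi*.
The plural form *zeheremi* — last vowel /i/ (a high vowel) → -zu → *zeheremizu*.
The final sound of the genitive form *zeheremizu* is /u/, which is a vowel, so the dative suffix is -ki, giving *zeheremizuki*.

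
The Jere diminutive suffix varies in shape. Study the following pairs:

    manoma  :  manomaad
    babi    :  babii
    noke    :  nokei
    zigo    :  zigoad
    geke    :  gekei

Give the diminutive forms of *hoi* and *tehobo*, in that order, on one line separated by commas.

The pattern is front/back vowel harmony: -i when the last vowel of the stem is a front vowel (*babi*, *noke*, *geke*); -ad when the last vowel of the stem is a back vowel (*manoma*, *zigo*).
The last vowel of *hoi* is /i/, which is a front vowel, so the suffix is -i, giving *hoii*.
Since the last vowel of *tehobo* is /o/ (a back vowel), it takes -ad, giving *tehoboad*.

hoii, tehoboad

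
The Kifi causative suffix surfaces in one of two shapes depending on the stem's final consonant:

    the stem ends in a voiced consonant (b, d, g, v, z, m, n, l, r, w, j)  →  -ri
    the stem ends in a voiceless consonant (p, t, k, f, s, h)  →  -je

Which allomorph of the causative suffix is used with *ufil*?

The final consonant of *ufil* is /l/, which is voiced, so the suffix is -ri.

-ri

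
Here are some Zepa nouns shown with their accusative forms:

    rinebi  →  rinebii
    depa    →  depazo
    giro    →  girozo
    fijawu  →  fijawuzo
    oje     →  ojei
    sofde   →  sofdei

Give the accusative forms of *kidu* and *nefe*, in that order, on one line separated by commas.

The pattern is front/back vowel harmony: -i when the last vowel of the stem is a front vowel (*rinebi*, *oje*, *sofde*); -zo when the last vowel of the stem is a back vowel (*depa*, *giro*, *fijawu*).
*kidu* — last vowel /u/ (a back vowel) → -zo → *kiduzo*.
The last vowel of *nefe* is /e/, which is a front vowel, so the suffix is -i, giving *nefei*.

kiduzo, nefei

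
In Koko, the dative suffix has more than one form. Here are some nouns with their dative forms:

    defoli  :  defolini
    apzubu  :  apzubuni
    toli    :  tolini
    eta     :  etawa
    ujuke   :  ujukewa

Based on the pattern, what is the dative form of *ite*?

The pattern is height harmony: -ni when the last vowel of the stem is a high vowel (*defoli*, *apzubu*, *toli*); -wa when the last vowel of the stem is a non-high vowel (*eta*, *ujuke*).
Since the last vowel of *ite* is /e/ (a non-high vowel), it takes -wa, giving *itewa*.

itewa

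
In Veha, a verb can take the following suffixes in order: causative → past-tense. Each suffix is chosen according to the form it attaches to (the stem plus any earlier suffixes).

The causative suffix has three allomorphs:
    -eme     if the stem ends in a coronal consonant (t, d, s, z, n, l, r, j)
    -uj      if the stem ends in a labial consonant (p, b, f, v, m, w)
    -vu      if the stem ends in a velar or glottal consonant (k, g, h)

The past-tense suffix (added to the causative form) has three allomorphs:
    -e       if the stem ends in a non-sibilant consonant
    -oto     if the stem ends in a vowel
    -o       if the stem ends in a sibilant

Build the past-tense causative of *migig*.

migigvuoto

*migig*: final consonant = /g/, velar/glottal → -vu → *migigvu*.
The causative form *migigvu* — final sound /u/ (a vowel) → -oto → *migigvuoto*.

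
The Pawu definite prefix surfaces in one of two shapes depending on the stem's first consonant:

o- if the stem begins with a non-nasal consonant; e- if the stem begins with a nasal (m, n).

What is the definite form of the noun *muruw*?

emuruw

The first consonant of *muruw* is /m/, which is a nasal, so the prefix is e-, giving *emuruw*.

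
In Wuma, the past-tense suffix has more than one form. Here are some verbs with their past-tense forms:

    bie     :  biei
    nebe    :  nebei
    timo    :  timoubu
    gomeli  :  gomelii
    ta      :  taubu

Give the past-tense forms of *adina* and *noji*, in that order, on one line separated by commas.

adinaubu, nojii

The suffix is conditioned by the last vowel: -i when the last vowel of the stem is a front vowel (*bie*, *nebe*, *gomeli*); -ubu when the last vowel of the stem is a back vowel (*timo*, *ta*).
*adina* — last vowel /a/ (a back vowel) → -ubu → *adinaubu*.
*noji* — last vowel /i/ (a front vowel) → -i → *nojii*.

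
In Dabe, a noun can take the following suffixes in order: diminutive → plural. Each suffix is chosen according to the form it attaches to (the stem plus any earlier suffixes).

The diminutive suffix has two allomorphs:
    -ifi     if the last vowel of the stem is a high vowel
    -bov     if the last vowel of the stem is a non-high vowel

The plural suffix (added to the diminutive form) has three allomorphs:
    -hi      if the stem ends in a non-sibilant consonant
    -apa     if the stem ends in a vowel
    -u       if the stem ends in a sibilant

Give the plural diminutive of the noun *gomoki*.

*gomoki* — last vowel /i/ (a high vowel) → -ifi → *gomokiifi*.
Since the final sound of the diminutive form *gomokiifi* is /i/ (a vowel), it takes -apa, giving *gomokiifiapa*.

gomokiifiapa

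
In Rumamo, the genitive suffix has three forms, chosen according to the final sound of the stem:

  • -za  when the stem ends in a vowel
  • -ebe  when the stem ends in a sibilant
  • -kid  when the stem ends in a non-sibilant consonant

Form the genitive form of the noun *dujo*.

dujoza

*dujo*: final sound = /o/, a vowel → -za → *dujoza*.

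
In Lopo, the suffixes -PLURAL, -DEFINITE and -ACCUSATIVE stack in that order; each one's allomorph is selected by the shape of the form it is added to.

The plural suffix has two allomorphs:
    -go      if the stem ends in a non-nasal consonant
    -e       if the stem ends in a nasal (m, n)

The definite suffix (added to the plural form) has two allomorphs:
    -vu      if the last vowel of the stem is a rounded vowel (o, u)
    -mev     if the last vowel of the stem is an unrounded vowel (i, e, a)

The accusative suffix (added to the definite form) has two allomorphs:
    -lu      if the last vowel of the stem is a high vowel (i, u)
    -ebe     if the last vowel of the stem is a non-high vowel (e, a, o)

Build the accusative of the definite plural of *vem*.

vememevebe

Since the final consonant of *vem* is /m/ (a nasal), it takes -e, giving *veme*.
The plural form *veme* — last vowel /e/ (an unrounded vowel) → -mev → *vememev*.
The definite form *vememev*: last vowel = /e/, a non-high vowel → -ebe → *vememevebe*.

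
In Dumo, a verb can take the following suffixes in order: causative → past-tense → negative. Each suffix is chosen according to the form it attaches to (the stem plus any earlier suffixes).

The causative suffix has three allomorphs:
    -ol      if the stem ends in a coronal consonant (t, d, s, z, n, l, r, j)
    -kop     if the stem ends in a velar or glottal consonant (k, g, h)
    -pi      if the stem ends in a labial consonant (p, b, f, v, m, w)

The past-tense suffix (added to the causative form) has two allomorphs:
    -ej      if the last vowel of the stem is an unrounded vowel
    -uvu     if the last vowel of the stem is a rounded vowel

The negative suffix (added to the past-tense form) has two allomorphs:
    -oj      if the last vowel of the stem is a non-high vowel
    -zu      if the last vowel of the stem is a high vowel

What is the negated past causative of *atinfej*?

*atinfej*: final consonant = /j/, coronal → -ol → *atinfejol*.
The last vowel of the causative form *atinfejol* is /o/, which is a rounded vowel, so the past-tense suffix is -uvu, giving *atinfejoluvu*.
Since the last vowel of the past-tense form *atinfejoluvu* is /u/ (a high vowel), it takes -zu, giving *atinfejoluvuzu*.

atinfejoluvuzu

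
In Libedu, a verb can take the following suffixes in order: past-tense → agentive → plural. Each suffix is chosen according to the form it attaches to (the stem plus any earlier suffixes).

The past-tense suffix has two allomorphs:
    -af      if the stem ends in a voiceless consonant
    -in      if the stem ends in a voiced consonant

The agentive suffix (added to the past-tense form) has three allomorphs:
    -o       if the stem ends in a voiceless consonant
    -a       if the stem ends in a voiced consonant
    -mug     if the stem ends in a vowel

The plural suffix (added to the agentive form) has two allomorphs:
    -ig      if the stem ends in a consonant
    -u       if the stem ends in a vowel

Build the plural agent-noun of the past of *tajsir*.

Since the final consonant of *tajsir* is /r/ (voiced), it takes -in, giving *tajsirin*.
The final sound of the past-tense form *tajsirin* is /n/, which is a voiced consonant, so the agentive suffix is -a, giving *tajsirina*.
Since the final sound of the agentive form *tajsirina* is /a/ (a vowel), it takes -u, giving *tajsirinau*.

tajsirinau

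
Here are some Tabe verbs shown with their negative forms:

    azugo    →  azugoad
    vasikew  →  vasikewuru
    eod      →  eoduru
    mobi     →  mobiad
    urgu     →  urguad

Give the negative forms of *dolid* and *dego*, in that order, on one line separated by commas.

The pattern is consonant vs. vowel: -uru when the stem ends in a consonant (*vasikew*, *eod*); -ad when the stem ends in a vowel (*azugo*, *mobi*, *urgu*).
The final sound of *dolid* is /d/, which is a consonant, so the suffix is -uru, giving *doliduru*.
The final sound of *dego* is /o/, which is a vowel, so the suffix is -ad, giving *degoad*.

doliduru, degoad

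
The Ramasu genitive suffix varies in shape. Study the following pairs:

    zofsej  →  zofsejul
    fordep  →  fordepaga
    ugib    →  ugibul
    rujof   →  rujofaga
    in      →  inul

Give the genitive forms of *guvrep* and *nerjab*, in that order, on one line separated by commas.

guvrepaga, nerjabul

Looking at the final consonant of each stem: -aga when the stem ends in a voiceless consonant (*fordep*, *rujof*); -ul when the stem ends in a voiced consonant (*zofsej*, *ugib*, *in*).
Since the final consonant of *guvrep* is /p/ (voiceless), it takes -aga, giving *guvrepaga*.
Since the final consonant of *nerjab* is /b/ (voiced), it takes -ul, giving *nerjabul*.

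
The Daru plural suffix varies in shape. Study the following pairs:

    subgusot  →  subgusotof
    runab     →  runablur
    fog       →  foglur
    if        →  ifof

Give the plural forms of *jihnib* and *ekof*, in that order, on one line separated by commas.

jihniblur, ekofof

The alternation tracks the final consonant of the stem — -of when the stem ends in a voiceless consonant (*subgusot*, *if*); -lur when the stem ends in a voiced consonant (*runab*, *fog*).
*jihnib* — final consonant /b/ (voiced) → -lur → *jihniblur*.
*ekof* — final consonant /f/ (voiceless) → -of → *ekofof*.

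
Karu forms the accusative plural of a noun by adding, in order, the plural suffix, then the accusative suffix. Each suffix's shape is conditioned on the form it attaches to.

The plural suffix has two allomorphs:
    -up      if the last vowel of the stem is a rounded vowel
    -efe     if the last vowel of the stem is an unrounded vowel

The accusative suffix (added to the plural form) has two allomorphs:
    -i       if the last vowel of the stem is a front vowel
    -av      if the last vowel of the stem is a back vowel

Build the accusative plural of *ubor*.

uborupav

*ubor*: last vowel = /o/, a rounded vowel → -up → *uborup*.
The last vowel of the plural form *uborup* is /u/, which is a back vowel, so the accusative suffix is -av, giving *uborupav*.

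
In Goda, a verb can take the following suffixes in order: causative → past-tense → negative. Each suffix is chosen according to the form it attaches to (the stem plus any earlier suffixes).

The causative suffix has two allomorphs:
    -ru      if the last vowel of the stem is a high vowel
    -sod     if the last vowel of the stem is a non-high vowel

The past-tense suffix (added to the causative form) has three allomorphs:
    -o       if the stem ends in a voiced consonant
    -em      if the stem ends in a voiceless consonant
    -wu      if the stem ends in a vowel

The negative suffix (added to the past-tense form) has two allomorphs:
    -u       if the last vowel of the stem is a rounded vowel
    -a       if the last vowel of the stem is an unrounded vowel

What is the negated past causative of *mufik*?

The last vowel of *mufik* is /i/, which is a high vowel, so the causative suffix is -ru, giving *mufikru*.
The causative form *mufikru*: final sound = /u/, a vowel → -wu → *mufikruwu*.
Since the last vowel of the past-tense form *mufikruwu* is /u/ (a rounded vowel), it takes -u, giving *mufikruwuu*.

mufikruwuu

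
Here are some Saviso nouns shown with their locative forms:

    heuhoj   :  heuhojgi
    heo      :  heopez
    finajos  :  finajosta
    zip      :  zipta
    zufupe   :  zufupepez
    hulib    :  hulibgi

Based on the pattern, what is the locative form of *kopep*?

kopepta

The pattern is voicing of the final sound: -ta when the stem ends in a voiceless consonant (*finajos*, *zip*); -gi when the stem ends in a voiced consonant (*heuhoj*, *hulib*); -pez when the stem ends in a vowel (*heo*, *zufupe*).
*kopep*: final sound = /p/, a voiceless consonant → -ta → *kopepta*.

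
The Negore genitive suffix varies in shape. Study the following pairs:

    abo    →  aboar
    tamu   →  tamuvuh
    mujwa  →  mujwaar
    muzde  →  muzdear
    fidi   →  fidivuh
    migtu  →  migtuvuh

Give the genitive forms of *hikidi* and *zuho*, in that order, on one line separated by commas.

The suffix is conditioned by the last vowel: -vuh when the last vowel of the stem is a high vowel (*tamu*, *fidi*, *migtu*); -ar when the last vowel of the stem is a non-high vowel (*abo*, *mujwa*, *muzde*).
*hikidi* — last vowel /i/ (a high vowel) → -vuh → *hikidivuh*.
*zuho*: last vowel = /o/, a non-high vowel → -ar → *zuhoar*.

hikidivuh, zuhoar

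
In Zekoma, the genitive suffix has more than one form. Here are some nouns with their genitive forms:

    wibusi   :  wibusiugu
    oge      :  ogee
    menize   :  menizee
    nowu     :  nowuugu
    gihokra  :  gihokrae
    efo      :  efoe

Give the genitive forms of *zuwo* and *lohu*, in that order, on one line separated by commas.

zuwoe, lohuugu

The pattern is height harmony: -ugu when the last vowel of the stem is a high vowel (*wibusi*, *nowu*); -e when the last vowel of the stem is a non-high vowel (*oge*, *menize*, *gihokra*, *efo*).
The last vowel of *zuwo* is /o/, which is a non-high vowel, so the suffix is -e, giving *zuwoe*.
*lohu*: last vowel = /u/, a high vowel → -ugu → *lohuugu*.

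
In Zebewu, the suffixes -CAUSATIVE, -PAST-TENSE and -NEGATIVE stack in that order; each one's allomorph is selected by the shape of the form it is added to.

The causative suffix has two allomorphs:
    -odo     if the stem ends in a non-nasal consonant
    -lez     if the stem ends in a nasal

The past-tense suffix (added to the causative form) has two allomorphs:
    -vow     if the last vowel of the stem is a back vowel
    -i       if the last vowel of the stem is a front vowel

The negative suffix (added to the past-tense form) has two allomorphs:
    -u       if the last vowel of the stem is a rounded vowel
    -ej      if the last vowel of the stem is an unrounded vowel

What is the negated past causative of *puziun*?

*puziun*: final consonant = /n/, a nasal → -lez → *puziunlez*.
The causative form *puziunlez*: last vowel = /e/, a front vowel → -i → *puziunlezi*.
The last vowel of the past-tense form *puziunlezi* is /i/, which is an unrounded vowel, so the negative suffix is -ej, giving *puziunleziej*.

puziunleziej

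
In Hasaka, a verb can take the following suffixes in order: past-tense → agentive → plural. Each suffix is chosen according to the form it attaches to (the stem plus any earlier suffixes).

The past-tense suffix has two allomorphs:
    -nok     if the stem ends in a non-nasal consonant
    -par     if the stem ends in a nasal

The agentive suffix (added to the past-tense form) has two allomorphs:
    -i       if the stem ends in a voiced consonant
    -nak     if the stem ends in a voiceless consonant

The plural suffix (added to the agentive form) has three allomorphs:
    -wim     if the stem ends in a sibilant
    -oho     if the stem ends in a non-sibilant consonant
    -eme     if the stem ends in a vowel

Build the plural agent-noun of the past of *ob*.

*ob* — final consonant /b/ (non-nasal) → -nok → *obnok*.
Since the final consonant of the past-tense form *obnok* is /k/ (voiceless), it takes -nak, giving *obnoknak*.
The agentive form *obnoknak* — final sound /k/ (a non-sibilant consonant) → -oho → *obnoknakoho*.

obnoknakoho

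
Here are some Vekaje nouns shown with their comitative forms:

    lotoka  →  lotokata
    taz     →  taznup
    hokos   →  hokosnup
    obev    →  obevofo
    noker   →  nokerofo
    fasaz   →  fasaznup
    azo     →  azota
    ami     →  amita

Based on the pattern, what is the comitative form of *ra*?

rata

The pattern is sibilance of the final sound: -nup when the stem ends in a sibilant (*taz*, *hokos*, *fasaz*); -ofo when the stem ends in a non-sibilant consonant (*obev*, *noker*); -ta when the stem ends in a vowel (*lotoka*, *azo*, *ami*).
*ra* — final sound /a/ (a vowel) → -ta → *rata*.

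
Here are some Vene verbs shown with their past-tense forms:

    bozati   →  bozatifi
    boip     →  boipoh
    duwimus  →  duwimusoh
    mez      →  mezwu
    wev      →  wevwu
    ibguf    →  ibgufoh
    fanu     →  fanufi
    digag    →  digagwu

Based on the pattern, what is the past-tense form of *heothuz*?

The suffix is conditioned by the final sound: -oh when the stem ends in a voiceless consonant (*boip*, *duwimus*, *ibguf*); -wu when the stem ends in a voiced consonant (*mez*, *wev*, *digag*); -fi when the stem ends in a vowel (*bozati*, *fanu*).
*heothuz*: final sound = /z/, a voiced consonant → -wu → *heothuzwu*.

heothuzwu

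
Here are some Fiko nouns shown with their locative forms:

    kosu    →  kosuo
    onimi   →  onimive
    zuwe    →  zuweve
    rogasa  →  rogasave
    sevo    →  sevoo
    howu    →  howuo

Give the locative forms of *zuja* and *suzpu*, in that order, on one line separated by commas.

zujave, suzpuo

Looking at the last vowel of each stem: -o when the last vowel of the stem is a rounded vowel (*kosu*, *sevo*, *howu*); -ve when the last vowel of the stem is an unrounded vowel (*onimi*, *zuwe*, *rogasa*).
Since the last vowel of *zuja* is /a/ (an unrounded vowel), it takes -ve, giving *zujave*.
*suzpu*: last vowel = /u/, a rounded vowel → -o → *suzpuo*.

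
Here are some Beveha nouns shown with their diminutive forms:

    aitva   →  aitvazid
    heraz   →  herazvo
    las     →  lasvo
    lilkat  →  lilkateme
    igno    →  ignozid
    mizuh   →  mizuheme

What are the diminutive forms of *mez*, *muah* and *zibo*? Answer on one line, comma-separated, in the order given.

The alternation tracks the final sound of the stem — -vo when the stem ends in a sibilant (*heraz*, *las*); -eme when the stem ends in a non-sibilant consonant (*lilkat*, *mizuh*); -zid when the stem ends in a vowel (*aitva*, *igno*).
Since the final sound of *mez* is /z/ (a sibilant), it takes -vo, giving *mezvo*.
*muah*: final sound = /h/, a non-sibilant consonant → -eme → *muaheme*.
Since the final sound of *zibo* is /o/ (a vowel), it takes -zid, giving *zibozid*.

mezvo, muaheme, zibozid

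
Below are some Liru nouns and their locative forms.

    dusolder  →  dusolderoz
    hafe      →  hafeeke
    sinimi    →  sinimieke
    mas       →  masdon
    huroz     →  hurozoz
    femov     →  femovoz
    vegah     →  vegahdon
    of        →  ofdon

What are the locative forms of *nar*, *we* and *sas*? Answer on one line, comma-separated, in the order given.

naroz, weeke, sasdon

The suffix is conditioned by the final sound: -don when the stem ends in a voiceless consonant (*mas*, *vegah*, *of*); -oz when the stem ends in a voiced consonant (*dusolder*, *huroz*, *femov*); -eke when the stem ends in a vowel (*hafe*, *sinimi*).
Since the final sound of *nar* is /r/ (a voiced consonant), it takes -oz, giving *naroz*.
*we* — final sound /e/ (a vowel) → -eke → *weeke*.
*sas* — final sound /s/ (a voiceless consonant) → -don → *sasdon*.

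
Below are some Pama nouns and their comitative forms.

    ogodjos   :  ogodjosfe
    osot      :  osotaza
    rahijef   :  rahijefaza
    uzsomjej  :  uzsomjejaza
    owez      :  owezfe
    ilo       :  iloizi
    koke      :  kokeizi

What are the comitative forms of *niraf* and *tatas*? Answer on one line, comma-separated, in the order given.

nirafaza, tatasfe

The suffix is conditioned by the final sound: -fe when the stem ends in a sibilant (*ogodjos*, *owez*); -aza when the stem ends in a non-sibilant consonant (*osot*, *rahijef*, *uzsomjej*); -izi when the stem ends in a vowel (*ilo*, *koke*).
Since the final sound of *niraf* is /f/ (a non-sibilant consonant), it takes -aza, giving *nirafaza*.
*tatas* — final sound /s/ (a sibilant) → -fe → *tatasfe*.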